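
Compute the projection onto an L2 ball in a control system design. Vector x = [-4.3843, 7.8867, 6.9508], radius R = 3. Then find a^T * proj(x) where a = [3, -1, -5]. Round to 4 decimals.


Step 1: Compute ||x|| (intermediates to 6 decimals).
||x|| = sqrt((-4.3843)^2 + 7.8867^2 + 6.9508^2) = 11.39016
Step 2: Project.
Since ||x|| > R, scale = R/||x|| = 3/11.39016 = 0.263385, proj(x) = scale * x
proj(x) = [-1.154759, 2.077238, 1.830736]
Step 3: Dot product.
a^T * proj(x) = 3*(-1.154759) - 1*2.077238 - 5*1.830736 = -14.6952


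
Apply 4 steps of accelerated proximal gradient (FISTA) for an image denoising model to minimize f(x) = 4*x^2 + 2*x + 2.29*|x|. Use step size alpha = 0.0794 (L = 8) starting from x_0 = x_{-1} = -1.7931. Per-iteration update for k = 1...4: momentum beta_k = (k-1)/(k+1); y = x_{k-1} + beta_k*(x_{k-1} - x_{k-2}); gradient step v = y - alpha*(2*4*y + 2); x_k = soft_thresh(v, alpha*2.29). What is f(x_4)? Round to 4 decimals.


FISTA on f(x) = 4*x^2 + 2*x + 2.29*|x|
L = 8, alpha = 0.0794
Iteration 1: beta = 0.0, y = -1.7931 + 0.0*(-1.7931 + 1.7931) = -1.7931
  grad(y) = -12.3448, v = y - alpha*grad = -0.8129
  prox(v) = soft_thresh(-0.8129, 0.1818) = -0.6311
Iteration 2: beta = 0.3333, y = -0.6311 + 0.3333*(-0.6311 + 1.7931) = -0.2438
  grad(y) = 0.0499, v = y - alpha*grad = -0.2477
  prox(v) = soft_thresh(-0.2477, 0.1818) = -0.0659
Iteration 3: beta = 0.5, y = -0.0659 + 0.5*(-0.0659 + 0.6311) = 0.2167
  grad(y) = 3.7336, v = y - alpha*grad = -0.0797
  prox(v) = soft_thresh(-0.0797, 0.1818) = 0.0
Iteration 4: beta = 0.6, y = 0.0 + 0.6*(0.0 + 0.0659) = 0.0395
  grad(y) = 2.3163, v = y - alpha*grad = -0.1444
  prox(v) = soft_thresh(-0.1444, 0.1818) = 0.0
f(x_4) = 4*0.0^2 + 2*0.0 + 2.29*|0.0| = 0.0


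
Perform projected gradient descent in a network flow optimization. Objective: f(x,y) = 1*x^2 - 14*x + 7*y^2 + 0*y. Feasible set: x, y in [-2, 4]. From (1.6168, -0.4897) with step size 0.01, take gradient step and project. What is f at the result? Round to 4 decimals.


Step 1: Compute gradient at (1.6168, -0.4897).
grad_x = 2*1*1.6168 - 14 = -10.7664
grad_y = 2*7*-0.4897 + 0 = -6.8558
Step 2: Gradient step.
x_raw = 1.6168 - 0.01*-10.7664 = 1.7245
y_raw = -0.4897 - 0.01*-6.8558 = -0.4211
Step 3: Project onto [-2, 4].
x_proj = clip(1.7245) = 1.7245
y_proj = clip(-0.4211) = -0.4211
Step 4: Evaluate f.
f(1.7245, -0.4211) = -19.9272


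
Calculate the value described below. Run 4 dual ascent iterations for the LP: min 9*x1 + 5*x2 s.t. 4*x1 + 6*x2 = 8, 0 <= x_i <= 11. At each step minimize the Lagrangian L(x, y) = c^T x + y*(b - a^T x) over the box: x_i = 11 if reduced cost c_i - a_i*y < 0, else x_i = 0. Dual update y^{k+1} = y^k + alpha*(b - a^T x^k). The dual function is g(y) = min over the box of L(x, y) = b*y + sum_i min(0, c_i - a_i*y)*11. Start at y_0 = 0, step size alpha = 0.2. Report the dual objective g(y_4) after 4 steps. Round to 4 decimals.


Dual ascent for LP: min 9*x1 + 5*x2, 4*x1 + 6*x2 = 8, 0 <= x_i <= 11
Step 1: y^k = 0.0, reduced costs: (9.0, 5.0)
  x^k = (0.0, 0.0), subgradient = b - a^T x = 8.0
  y^{k+1} = 0.0 + 0.2*8.0 = 1.6
Step 2: y^k = 1.6, reduced costs: (2.6, -4.6)
  x^k = (0.0, 11.0), subgradient = b - a^T x = -58.0
  y^{k+1} = 1.6 + 0.2*-58.0 = -10.0
Step 3: y^k = -10.0, reduced costs: (49.0, 65.0)
  x^k = (0.0, 0.0), subgradient = b - a^T x = 8.0
  y^{k+1} = -10.0 + 0.2*8.0 = -8.4
Step 4: y^k = -8.4, reduced costs: (42.6, 55.4)
  x^k = (0.0, 0.0), subgradient = b - a^T x = 8.0
  y^{k+1} = -8.4 + 0.2*8.0 = -6.8
Dual objective at y_4 = -6.8: reduced costs (36.2, 45.8), box minimizer x = (0.0, 0.0)
g(y_4) = b*y + (c1 - a1*y)*x1 + (c2 - a2*y)*x2 = 8*(-6.8) + 36.2*0.0 + 45.8*0.0 = -54.4 + 0.0 + 0.0 = -54.4


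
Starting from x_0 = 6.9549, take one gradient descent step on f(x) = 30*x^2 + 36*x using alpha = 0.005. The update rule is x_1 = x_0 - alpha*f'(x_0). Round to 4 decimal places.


We compute the gradient at x_0 and apply the update.
f'(x) = 60*x + 36
f'(6.9549) = 60*6.9549 + 36 = 453.294
x_1 = 6.9549 - 0.005*453.294 = 4.6884


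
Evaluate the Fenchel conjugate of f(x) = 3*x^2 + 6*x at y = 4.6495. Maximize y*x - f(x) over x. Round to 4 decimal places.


f*(y) = sup_x {y*x - a*x^2 - b*x} = sup_x {(y-b)*x - a*x^2}
FOC: (y - b) - 2a*x = 0 => x* = (y - b)/(2a)
x* = (4.6495 - 6)/(2*3) = -0.2251
f*(4.6495) = (y-b)^2/(4a) = (4.6495 - 6)^2/(4*3)
= 1.8239/12 = 0.152


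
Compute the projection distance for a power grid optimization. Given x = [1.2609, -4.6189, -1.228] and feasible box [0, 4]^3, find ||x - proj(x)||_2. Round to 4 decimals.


Project each component onto [0, 4].
clip(1.2609) = 1.2609, clip(-4.6189) = 0.0, clip(-1.228) = 0.0
Projection = [1.2609, 0.0, 0.0]
Squared diffs: [0.0, 21.3342, 1.508]
Distance = sqrt(22.8422) = 4.7794


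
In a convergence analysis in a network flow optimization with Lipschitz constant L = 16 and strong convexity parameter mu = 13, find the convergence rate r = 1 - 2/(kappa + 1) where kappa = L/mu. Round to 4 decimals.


Step 1: Compute the condition number.
kappa = L/mu = 16/13 = 1.2308
Step 2: Compute the convergence rate.
r = 1 - 2/(kappa + 1) = 1 - 2*mu/(L + mu) = (L - mu)/(L + mu) = 3/29 = 0.1034


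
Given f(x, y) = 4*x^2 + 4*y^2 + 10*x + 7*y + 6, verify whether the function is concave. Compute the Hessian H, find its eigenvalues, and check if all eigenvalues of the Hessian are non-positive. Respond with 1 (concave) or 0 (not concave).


The Hessian of f(x,y) = 4*x^2 + 4*y^2 + 10*x + 7*y + 6 is:
H = [[8, 0], [0, 8]]
Trace = 8 + 8 = 16
Determinant = 8*8 - (0)^2 = 64
Discriminant = (16)^2 - 4*64 = 0.0
Eigenvalues: lambda_1 = 8.0, lambda_2 = 8.0
The function is not concave.

0


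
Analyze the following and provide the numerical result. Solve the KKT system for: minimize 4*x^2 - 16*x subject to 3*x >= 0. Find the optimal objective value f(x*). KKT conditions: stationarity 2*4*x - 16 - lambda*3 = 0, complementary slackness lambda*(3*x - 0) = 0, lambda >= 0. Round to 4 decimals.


Step 1: Try lambda = 0 (constraint inactive).
Stationarity: 2*4*x - 16 = 0
x* = 16/(2*4) = 2.0
Check constraint: 3*2.0 = 6.0 >= 0 -- satisfied.
Step 2: Compute optimal value.
f(x*) = 4*2.0^2 - 16*2.0 = -16.0


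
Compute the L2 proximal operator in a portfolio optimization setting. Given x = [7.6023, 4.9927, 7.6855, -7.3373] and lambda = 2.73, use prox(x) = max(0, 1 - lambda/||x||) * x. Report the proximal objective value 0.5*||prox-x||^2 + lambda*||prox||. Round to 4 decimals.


Step 1: Compute ||x||.
||x|| = 13.9866
Step 2: Compute scaling factor.
scale = max(0, 1 - 2.73/13.9866) = 0.8048
Step 3: prox(x) = [6.1184, 4.0182, 6.1854, -5.9052]
||prox(x)|| = 11.2566
Step 4: Proximal objective.
0.5*||prox-x||^2 = 3.7265
lambda*||prox|| = 30.7305
Total = 34.457


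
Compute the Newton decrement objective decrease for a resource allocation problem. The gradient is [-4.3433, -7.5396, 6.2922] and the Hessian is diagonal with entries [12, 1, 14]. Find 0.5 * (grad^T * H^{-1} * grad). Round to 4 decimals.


Step 1: H is diagonal, so H^(-1) * g = [-0.3619, -7.5396, 0.4494].
Step 2: g^T H^(-1) g = sum_i g_i^2 / H_ii
  = (-4.3433)^2/12 + (-7.5396)^2/1 + (6.2922)^2/14
  = 1.572 + 56.8456 + 2.828 = 61.2456
Step 3: Objective decrease = 0.5 * g^T H^(-1) g = 30.6228


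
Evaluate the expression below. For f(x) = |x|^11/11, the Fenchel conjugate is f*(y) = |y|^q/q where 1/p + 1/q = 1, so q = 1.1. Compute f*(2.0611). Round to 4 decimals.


The conjugate exponent q satisfies 1/p + 1/q = 1.
p = 11, so q = 11/(11 - 1) = 1.1
|y|^q = 2.0611^1.1 = 2.2157
f*(2.0611) = 2.2157 / 1.1 = 2.0143


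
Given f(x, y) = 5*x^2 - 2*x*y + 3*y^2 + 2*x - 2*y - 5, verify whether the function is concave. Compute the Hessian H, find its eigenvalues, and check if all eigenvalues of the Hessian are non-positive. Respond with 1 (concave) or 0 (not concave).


The Hessian of f(x,y) = 5*x^2 - 2*x*y + 3*y^2 + 2*x - 2*y - 5 is:
H = [[10, -2], [-2, 6]]
Trace = 10 + 6 = 16
Determinant = 10*6 - (-2)^2 = 56
Discriminant = (16)^2 - 4*56 = 32.0
Eigenvalues: lambda_1 = 5.1716, lambda_2 = 10.8284
The function is not concave.

0


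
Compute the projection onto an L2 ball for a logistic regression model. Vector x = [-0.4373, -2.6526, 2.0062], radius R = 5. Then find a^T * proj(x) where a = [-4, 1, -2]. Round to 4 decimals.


Step 1: Compute ||x|| (intermediates to 6 decimals).
||x|| = sqrt((-0.4373)^2 + (-2.6526)^2 + 2.0062^2) = 3.354453
Step 2: Project.
Since ||x|| <= R, proj = x (no scaling needed).
proj(x) = [-0.4373, -2.6526, 2.0062]
Step 3: Dot product.
a^T * proj(x) = -4*(-0.4373) + 1*(-2.6526) - 2*2.0062 = -4.9158


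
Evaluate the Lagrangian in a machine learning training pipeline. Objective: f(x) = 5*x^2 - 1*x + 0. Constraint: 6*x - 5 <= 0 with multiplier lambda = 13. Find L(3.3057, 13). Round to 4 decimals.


Step 1: Evaluate f(x).
f(3.3057) = 5*3.3057^2 - 1*3.3057 + 0 = 51.3326
Step 2: Evaluate g(x).
g(3.3057) = 6*3.3057 - 5 = 14.8342
Step 3: Compute Lagrangian.
L = 51.3326 + 13*14.8342 = 244.1772


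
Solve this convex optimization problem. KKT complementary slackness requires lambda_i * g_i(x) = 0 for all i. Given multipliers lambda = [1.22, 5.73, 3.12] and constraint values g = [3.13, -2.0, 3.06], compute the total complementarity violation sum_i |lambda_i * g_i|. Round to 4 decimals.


KKT complementary slackness check:
lambda_1 * g_1 = 1.22 * 3.13 = 3.8186
lambda_2 * g_2 = 5.73 * -2.0 = -11.46
lambda_3 * g_3 = 3.12 * 3.06 = 9.5472
Total violation = 3.8186 + 11.46 + 9.5472 = 24.8258


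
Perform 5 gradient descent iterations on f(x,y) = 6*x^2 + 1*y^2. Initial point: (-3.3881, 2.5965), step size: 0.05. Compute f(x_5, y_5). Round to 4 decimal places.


Gradient descent on f(x,y) = 6*x^2 + 1*y^2.
Starting point: (-3.3881, 2.5965), alpha = 0.05
Step 1: grad_x = 2*6*-3.3881 = -40.6572, grad_y = 2*1*2.5965 = 5.193
  x_1 = -3.3881 - 0.05*-40.6572 = -1.3552
  y_1 = 2.5965 - 0.05*5.193 = 2.3369
Step 2: grad_x = 2*6*-1.3552 = -16.2629, grad_y = 2*1*2.3369 = 4.6737
  x_2 = -1.3552 - 0.05*-16.2629 = -0.5421
  y_2 = 2.3369 - 0.05*4.6737 = 2.1032
Step 3: grad_x = 2*6*-0.5421 = -6.5052, grad_y = 2*1*2.1032 = 4.2063
  x_3 = -0.5421 - 0.05*-6.5052 = -0.2168
  y_3 = 2.1032 - 0.05*4.2063 = 1.8928
Step 4: grad_x = 2*6*-0.2168 = -2.6021, grad_y = 2*1*1.8928 = 3.7857
  x_4 = -0.2168 - 0.05*-2.6021 = -0.0867
  y_4 = 1.8928 - 0.05*3.7857 = 1.7036
Step 5: grad_x = 2*6*-0.0867 = -1.0408, grad_y = 2*1*1.7036 = 3.4071
  x_5 = -0.0867 - 0.05*-1.0408 = -0.0347
  y_5 = 1.7036 - 0.05*3.4071 = 1.5332
f(-0.0347, 1.5332) = 6*(-0.0347)^2 + 1*1.5332^2 = 2.3579


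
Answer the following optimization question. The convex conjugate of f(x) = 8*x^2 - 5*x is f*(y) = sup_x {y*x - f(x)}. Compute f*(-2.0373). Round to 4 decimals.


f*(y) = sup_x {y*x - a*x^2 - b*x} = sup_x {(y-b)*x - a*x^2}
FOC: (y - b) - 2a*x = 0 => x* = (y - b)/(2a)
x* = (-2.0373 + 5)/(2*8) = 0.1852
f*(-2.0373) = (y-b)^2/(4a) = (-2.0373 + 5)^2/(4*8)
= 8.7776/32 = 0.2743


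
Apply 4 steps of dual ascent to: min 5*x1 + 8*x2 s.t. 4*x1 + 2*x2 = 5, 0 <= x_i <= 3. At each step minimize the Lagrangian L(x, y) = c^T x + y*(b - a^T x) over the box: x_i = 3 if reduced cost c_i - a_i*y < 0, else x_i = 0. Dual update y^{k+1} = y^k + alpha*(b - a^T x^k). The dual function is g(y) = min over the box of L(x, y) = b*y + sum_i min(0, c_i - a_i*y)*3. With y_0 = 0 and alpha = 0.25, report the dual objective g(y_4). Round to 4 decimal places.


Dual ascent for LP: min 5*x1 + 8*x2, 4*x1 + 2*x2 = 5, 0 <= x_i <= 3
Step 1: y^k = 0.0, reduced costs: (5.0, 8.0)
  x^k = (0.0, 0.0), subgradient = b - a^T x = 5.0
  y^{k+1} = 0.0 + 0.25*5.0 = 1.25
Step 2: y^k = 1.25, reduced costs: (0.0, 5.5)
  x^k = (0.0, 0.0), subgradient = b - a^T x = 5.0
  y^{k+1} = 1.25 + 0.25*5.0 = 2.5
Step 3: y^k = 2.5, reduced costs: (-5.0, 3.0)
  x^k = (3.0, 0.0), subgradient = b - a^T x = -7.0
  y^{k+1} = 2.5 + 0.25*-7.0 = 0.75
Step 4: y^k = 0.75, reduced costs: (2.0, 6.5)
  x^k = (0.0, 0.0), subgradient = b - a^T x = 5.0
  y^{k+1} = 0.75 + 0.25*5.0 = 2.0
Dual objective at y_4 = 2.0: reduced costs (-3.0, 4.0), box minimizer x = (3.0, 0.0)
g(y_4) = b*y + (c1 - a1*y)*x1 + (c2 - a2*y)*x2 = 5*2.0 + (-3.0)*3.0 + 4.0*0.0 = 10.0 - 9.0 + 0.0 = 1.0


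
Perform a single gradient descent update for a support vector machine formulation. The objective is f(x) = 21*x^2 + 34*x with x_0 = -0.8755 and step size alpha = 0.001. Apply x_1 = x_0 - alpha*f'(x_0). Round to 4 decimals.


We compute the gradient at x_0 and apply the update.
f'(x) = 42*x + 34
f'(-0.8755) = 42*-0.8755 + 34 = -2.771
x_1 = -0.8755 - 0.001*-2.771 = -0.8727


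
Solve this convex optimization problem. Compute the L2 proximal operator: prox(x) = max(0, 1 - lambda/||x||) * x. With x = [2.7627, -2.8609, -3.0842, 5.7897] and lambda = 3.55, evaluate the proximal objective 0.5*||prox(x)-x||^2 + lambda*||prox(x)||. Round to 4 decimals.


Step 1: Compute ||x||.
||x|| = 7.6714
Step 2: Compute scaling factor.
scale = max(0, 1 - 3.55/7.6714) = 0.5372
Step 3: prox(x) = [1.4842, -1.537, -1.657, 3.1105]
||prox(x)|| = 4.1214
Step 4: Proximal objective.
0.5*||prox-x||^2 = 6.3013
lambda*||prox|| = 14.631
Total = 20.9322


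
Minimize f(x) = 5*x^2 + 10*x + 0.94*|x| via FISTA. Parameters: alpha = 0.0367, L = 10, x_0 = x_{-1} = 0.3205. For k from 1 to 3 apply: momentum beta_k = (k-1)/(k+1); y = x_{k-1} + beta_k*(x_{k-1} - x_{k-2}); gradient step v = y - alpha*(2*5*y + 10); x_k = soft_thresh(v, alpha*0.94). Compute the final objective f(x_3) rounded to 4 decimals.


FISTA on f(x) = 5*x^2 + 10*x + 0.94*|x|
L = 10, alpha = 0.0367
Iteration 1: beta = 0.0, y = 0.3205 + 0.0*(0.3205 - 0.3205) = 0.3205
  grad(y) = 13.205, v = y - alpha*grad = -0.1641
  prox(v) = soft_thresh(-0.1641, 0.0345) = -0.1296
Iteration 2: beta = 0.3333, y = -0.1296 + 0.3333*(-0.1296 - 0.3205) = -0.2797
  grad(y) = 7.2033, v = y - alpha*grad = -0.544
  prox(v) = soft_thresh(-0.544, 0.0345) = -0.5095
Iteration 3: beta = 0.5, y = -0.5095 + 0.5*(-0.5095 + 0.1296) = -0.6995
  grad(y) = 3.0052, v = y - alpha*grad = -0.8098
  prox(v) = soft_thresh(-0.8098, 0.0345) = -0.7753
f(x_3) = 5*(-0.7753)^2 + 10*(-0.7753) + 0.94*|-0.7753| = -4.0187


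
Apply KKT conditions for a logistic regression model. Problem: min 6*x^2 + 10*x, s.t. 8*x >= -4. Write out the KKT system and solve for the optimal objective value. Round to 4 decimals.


Step 1: Try lambda = 0 (constraint inactive).
x_unc = -10/(2*6) = -0.8333
Check: 8*-0.8333 = -6.6664 < -4 -- violated!
Step 2: Constraint must be active: 8*x = -4
x* = -4/8 = -0.5
lambda = (2*6*(-0.5) + 10)/8 = 0.5
Step 3: Compute optimal value.
f(x*) = 6*(-0.5)^2 + 10*(-0.5) = -3.5


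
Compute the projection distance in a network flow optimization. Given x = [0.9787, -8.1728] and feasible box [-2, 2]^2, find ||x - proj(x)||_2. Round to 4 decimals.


Project each component onto [-2, 2].
clip(0.9787) = 0.9787, clip(-8.1728) = -2.0
Projection = [0.9787, -2.0]
Squared diffs: [0.0, 38.1035]
Distance = sqrt(38.1035) = 6.1728


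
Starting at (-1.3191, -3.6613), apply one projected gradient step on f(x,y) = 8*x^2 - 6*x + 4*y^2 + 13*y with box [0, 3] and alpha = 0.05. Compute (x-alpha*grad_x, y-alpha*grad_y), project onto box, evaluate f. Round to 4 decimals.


Step 1: Compute gradient at (-1.3191, -3.6613).
grad_x = 2*8*-1.3191 - 6 = -27.1056
grad_y = 2*4*-3.6613 + 13 = -16.2904
Step 2: Gradient step.
x_raw = -1.3191 - 0.05*-27.1056 = 0.0362
y_raw = -3.6613 - 0.05*-16.2904 = -2.8468
Step 3: Project onto [0, 3].
x_proj = clip(0.0362) = 0.0362
y_proj = clip(-2.8468) = 0.0
Step 4: Evaluate f.
f(0.0362, 0.0) = -0.2066


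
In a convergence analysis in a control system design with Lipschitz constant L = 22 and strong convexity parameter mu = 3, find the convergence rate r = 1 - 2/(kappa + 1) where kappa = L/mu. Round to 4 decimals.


Step 1: Compute the condition number.
kappa = L/mu = 22/3 = 7.3333
Step 2: Compute the convergence rate.
r = 1 - 2/(kappa + 1) = 1 - 2*mu/(L + mu) = (L - mu)/(L + mu) = 19/25 = 0.76


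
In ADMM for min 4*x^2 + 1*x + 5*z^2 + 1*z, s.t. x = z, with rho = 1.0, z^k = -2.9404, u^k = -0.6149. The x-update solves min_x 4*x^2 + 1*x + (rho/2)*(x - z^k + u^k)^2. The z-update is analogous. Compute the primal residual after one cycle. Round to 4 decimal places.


ADMM iteration with rho = 1.0, z^k = -2.9404, u^k = -0.6149
Step 1: x-update.
Minimize 4*x^2 + 1*x + (1.0/2)*(x + 2.9404 - 0.6149)^2
FOC: (2*4 + 1.0)*x = -1 + 1.0*(-2.9404 + 0.6149)
x^{k+1} = -0.3695
Step 2: z-update.
Minimize 5*z^2 + 1*z + (1.0/2)*(-0.3695 - z - 0.6149)^2
FOC: (2*5 + 1.0)*z = -1 + 1.0*(-0.3695 - 0.6149)
z^{k+1} = -0.1804
Step 3: u-update.
u^{k+1} = -0.6149 - 0.3695 + 0.1804 = -0.804
Step 4: Primal residual = |-0.3695 + 0.1804| = 0.1891


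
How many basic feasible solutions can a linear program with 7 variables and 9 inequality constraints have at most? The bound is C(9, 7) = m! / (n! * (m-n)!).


Each vertex corresponds to some choice of n active constraints out of m, so the number of vertices is at most C(m, n) = m! / (n!(m-n)!).
m = 9, n = 7
Numerator: 9 * 8 * 7 * 6 * 5 * 4 * 3
Denominator: 7! = 5040
C(9, 7) = 36


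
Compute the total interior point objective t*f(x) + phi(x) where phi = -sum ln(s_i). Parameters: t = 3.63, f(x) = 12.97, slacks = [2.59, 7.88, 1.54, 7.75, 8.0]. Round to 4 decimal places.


Step 1: Compute log-barrier.
ln values: [0.9517, 2.0643, 0.4318, 2.0477, 2.0794]
phi = -(0.9517 + 2.0643 + 0.4318 + 2.0477 + 2.0794) = -7.5749
Step 2: Compute augmented objective.
t*f(x) = 3.63*12.97 = 47.0811
Total = 47.0811 - 7.5749 = 39.5062


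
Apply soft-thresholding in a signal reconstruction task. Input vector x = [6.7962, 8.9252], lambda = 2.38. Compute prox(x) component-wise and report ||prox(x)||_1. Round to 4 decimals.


Soft-thresholding with lambda = 2.38:
prox(6.7962) = sign(6.7962)*max(|6.7962| - 2.38, 0) = 4.4162
prox(8.9252) = sign(8.9252)*max(|8.9252| - 2.38, 0) = 6.5452
prox(x) = [4.4162, 6.5452]
||prox(x)||_1 = 4.4162 + 6.5452 = 10.9614


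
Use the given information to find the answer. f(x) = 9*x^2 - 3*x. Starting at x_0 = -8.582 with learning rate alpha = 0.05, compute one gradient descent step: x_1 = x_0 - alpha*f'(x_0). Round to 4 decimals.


We compute the gradient at x_0 and apply the update.
f'(x) = 18*x - 3
f'(-8.582) = 18*-8.582 - 3 = -157.476
x_1 = -8.582 - 0.05*-157.476 = -0.7082


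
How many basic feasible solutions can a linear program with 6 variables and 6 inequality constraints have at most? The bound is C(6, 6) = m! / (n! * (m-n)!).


Each vertex corresponds to some choice of n active constraints out of m, so the number of vertices is at most C(m, n) = m! / (n!(m-n)!).
m = 6, n = 6
Numerator: 6 * 5 * 4 * 3 * 2 * 1
Denominator: 6! = 720
C(6, 6) = 1


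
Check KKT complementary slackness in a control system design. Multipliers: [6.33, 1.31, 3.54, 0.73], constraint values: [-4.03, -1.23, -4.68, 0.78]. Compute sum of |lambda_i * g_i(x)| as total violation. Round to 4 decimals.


KKT complementary slackness check:
lambda_1 * g_1 = 6.33 * -4.03 = -25.5099
lambda_2 * g_2 = 1.31 * -1.23 = -1.6113
lambda_3 * g_3 = 3.54 * -4.68 = -16.5672
lambda_4 * g_4 = 0.73 * 0.78 = 0.5694
Total violation = 25.5099 + 1.6113 + 16.5672 + 0.5694 = 44.2578


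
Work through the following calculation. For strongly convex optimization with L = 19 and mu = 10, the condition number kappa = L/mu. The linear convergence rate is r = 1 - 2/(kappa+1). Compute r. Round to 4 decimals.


Step 1: Compute the condition number.
kappa = L/mu = 19/10 = 1.9
Step 2: Compute the convergence rate.
r = 1 - 2/(kappa + 1) = 1 - 2*mu/(L + mu) = (L - mu)/(L + mu) = 9/29 = 0.3103


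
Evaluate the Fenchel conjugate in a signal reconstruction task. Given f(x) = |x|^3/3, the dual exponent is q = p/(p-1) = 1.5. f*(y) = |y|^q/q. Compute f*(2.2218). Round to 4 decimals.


The conjugate exponent q satisfies 1/p + 1/q = 1.
p = 3, so q = 3/(3 - 1) = 1.5
|y|^q = 2.2218^1.5 = 3.3117
f*(2.2218) = 3.3117 / 1.5 = 2.2078


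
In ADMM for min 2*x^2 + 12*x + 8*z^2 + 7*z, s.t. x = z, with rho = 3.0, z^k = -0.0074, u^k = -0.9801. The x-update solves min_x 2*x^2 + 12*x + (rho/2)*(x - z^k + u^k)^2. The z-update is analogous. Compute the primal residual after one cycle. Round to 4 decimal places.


ADMM iteration with rho = 3.0, z^k = -0.0074, u^k = -0.9801
Step 1: x-update.
Minimize 2*x^2 + 12*x + (3.0/2)*(x + 0.0074 - 0.9801)^2
FOC: (2*2 + 3.0)*x = -12 + 3.0*(-0.0074 + 0.9801)
x^{k+1} = -1.2974
Step 2: z-update.
Minimize 8*z^2 + 7*z + (3.0/2)*(-1.2974 - z - 0.9801)^2
FOC: (2*8 + 3.0)*z = -7 + 3.0*(-1.2974 - 0.9801)
z^{k+1} = -0.728
Step 3: u-update.
u^{k+1} = -0.9801 - 1.2974 + 0.728 = -1.5495
Step 4: Primal residual = |-1.2974 + 0.728| = 0.5694


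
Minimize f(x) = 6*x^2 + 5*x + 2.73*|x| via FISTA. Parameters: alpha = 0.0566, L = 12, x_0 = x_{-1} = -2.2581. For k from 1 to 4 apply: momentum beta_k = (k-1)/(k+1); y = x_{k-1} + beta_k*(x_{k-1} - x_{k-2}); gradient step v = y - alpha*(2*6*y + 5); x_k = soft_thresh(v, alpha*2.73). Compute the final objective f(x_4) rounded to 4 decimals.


FISTA on f(x) = 6*x^2 + 5*x + 2.73*|x|
L = 12, alpha = 0.0566
Iteration 1: beta = 0.0, y = -2.2581 + 0.0*(-2.2581 + 2.2581) = -2.2581
  grad(y) = -22.0972, v = y - alpha*grad = -1.0074
  prox(v) = soft_thresh(-1.0074, 0.1545) = -0.8529
Iteration 2: beta = 0.3333, y = -0.8529 + 0.3333*(-0.8529 + 2.2581) = -0.3845
  grad(y) = 0.3863, v = y - alpha*grad = -0.4063
  prox(v) = soft_thresh(-0.4063, 0.1545) = -0.2518
Iteration 3: beta = 0.5, y = -0.2518 + 0.5*(-0.2518 + 0.8529) = 0.0487
  grad(y) = 5.5845, v = y - alpha*grad = -0.2674
  prox(v) = soft_thresh(-0.2674, 0.1545) = -0.1129
Iteration 4: beta = 0.6, y = -0.1129 + 0.6*(-0.1129 + 0.2518) = -0.0295
  grad(y) = 4.6463, v = y - alpha*grad = -0.2925
  prox(v) = soft_thresh(-0.2925, 0.1545) = -0.1379
f(x_4) = 6*(-0.1379)^2 + 5*(-0.1379) + 2.73*|-0.1379| = -0.199


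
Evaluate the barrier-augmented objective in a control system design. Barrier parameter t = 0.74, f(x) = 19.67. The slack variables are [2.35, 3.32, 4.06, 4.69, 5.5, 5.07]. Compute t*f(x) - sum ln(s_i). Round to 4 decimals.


Step 1: Compute log-barrier.
ln values: [0.8544, 1.2, 1.4012, 1.5454, 1.7047, 1.6233]
phi = -(0.8544 + 1.2 + 1.4012 + 1.5454 + 1.7047 + 1.6233) = -8.3291
Step 2: Compute augmented objective.
t*f(x) = 0.74*19.67 = 14.5558
Total = 14.5558 - 8.3291 = 6.2267


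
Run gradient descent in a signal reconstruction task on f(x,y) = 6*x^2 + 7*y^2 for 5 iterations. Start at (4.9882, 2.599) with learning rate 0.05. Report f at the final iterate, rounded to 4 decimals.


Gradient descent on f(x,y) = 6*x^2 + 7*y^2.
Starting point: (4.9882, 2.599), alpha = 0.05
Step 1: grad_x = 2*6*4.9882 = 59.8584, grad_y = 2*7*2.599 = 36.386
  x_1 = 4.9882 - 0.05*59.8584 = 1.9953
  y_1 = 2.599 - 0.05*36.386 = 0.7797
Step 2: grad_x = 2*6*1.9953 = 23.9434, grad_y = 2*7*0.7797 = 10.9158
  x_2 = 1.9953 - 0.05*23.9434 = 0.7981
  y_2 = 0.7797 - 0.05*10.9158 = 0.2339
Step 3: grad_x = 2*6*0.7981 = 9.5773, grad_y = 2*7*0.2339 = 3.2747
  x_3 = 0.7981 - 0.05*9.5773 = 0.3192
  y_3 = 0.2339 - 0.05*3.2747 = 0.0702
Step 4: grad_x = 2*6*0.3192 = 3.8309, grad_y = 2*7*0.0702 = 0.9824
  x_4 = 0.3192 - 0.05*3.8309 = 0.1277
  y_4 = 0.0702 - 0.05*0.9824 = 0.0211
Step 5: grad_x = 2*6*0.1277 = 1.5324, grad_y = 2*7*0.0211 = 0.2947
  x_5 = 0.1277 - 0.05*1.5324 = 0.0511
  y_5 = 0.0211 - 0.05*0.2947 = 0.0063
f(0.0511, 0.0063) = 6*0.0511^2 + 7*0.0063^2 = 0.0159


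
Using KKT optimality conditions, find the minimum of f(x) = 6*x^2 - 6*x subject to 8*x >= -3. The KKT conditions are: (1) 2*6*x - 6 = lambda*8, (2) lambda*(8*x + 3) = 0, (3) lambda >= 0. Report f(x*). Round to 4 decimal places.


Step 1: Try lambda = 0 (constraint inactive).
Stationarity: 2*6*x - 6 = 0
x* = 6/(2*6) = 0.5
Check constraint: 8*0.5 = 4.0 >= -3 -- satisfied.
Step 2: Compute optimal value.
f(x*) = 6*0.5^2 - 6*0.5 = -1.5


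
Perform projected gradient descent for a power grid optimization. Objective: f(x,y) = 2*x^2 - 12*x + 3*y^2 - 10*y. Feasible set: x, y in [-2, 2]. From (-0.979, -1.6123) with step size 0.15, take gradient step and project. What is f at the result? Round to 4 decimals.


Step 1: Compute gradient at (-0.979, -1.6123).
grad_x = 2*2*-0.979 - 12 = -15.916
grad_y = 2*3*-1.6123 - 10 = -19.6738
Step 2: Gradient step.
x_raw = -0.979 - 0.15*-15.916 = 1.4084
y_raw = -1.6123 - 0.15*-19.6738 = 1.3388
Step 3: Project onto [-2, 2].
x_proj = clip(1.4084) = 1.4084
y_proj = clip(1.3388) = 1.3388
Step 4: Evaluate f.
f(1.4084, 1.3388) = -20.9444


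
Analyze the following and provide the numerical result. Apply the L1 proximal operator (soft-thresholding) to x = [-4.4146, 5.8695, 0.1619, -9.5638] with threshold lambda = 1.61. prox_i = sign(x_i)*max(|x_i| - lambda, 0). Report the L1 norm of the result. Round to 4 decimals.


Soft-thresholding with lambda = 1.61:
prox(-4.4146) = sign(-4.4146)*max(|-4.4146| - 1.61, 0) = -2.8046
prox(5.8695) = sign(5.8695)*max(|5.8695| - 1.61, 0) = 4.2595
prox(0.1619) = sign(0.1619)*max(|0.1619| - 1.61, 0) = 0.0
prox(-9.5638) = sign(-9.5638)*max(|-9.5638| - 1.61, 0) = -7.9538
prox(x) = [-2.8046, 4.2595, 0.0, -7.9538]
||prox(x)||_1 = 2.8046 + 4.2595 + 0.0 + 7.9538 = 15.0179


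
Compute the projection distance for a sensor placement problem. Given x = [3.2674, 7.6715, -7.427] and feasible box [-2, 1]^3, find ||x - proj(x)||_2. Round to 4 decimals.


Project each component onto [-2, 1].
clip(3.2674) = 1.0, clip(7.6715) = 1.0, clip(-7.427) = -2.0
Projection = [1.0, 1.0, -2.0]
Squared diffs: [5.1411, 44.5089, 29.4523]
Distance = sqrt(79.1023) = 8.8939


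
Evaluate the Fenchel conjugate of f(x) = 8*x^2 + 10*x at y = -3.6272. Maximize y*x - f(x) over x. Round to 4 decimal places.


f*(y) = sup_x {y*x - a*x^2 - b*x} = sup_x {(y-b)*x - a*x^2}
FOC: (y - b) - 2a*x = 0 => x* = (y - b)/(2a)
x* = (-3.6272 - 10)/(2*8) = -0.8517
f*(-3.6272) = (y-b)^2/(4a) = (-3.6272 - 10)^2/(4*8)
= 185.7006/32 = 5.8031


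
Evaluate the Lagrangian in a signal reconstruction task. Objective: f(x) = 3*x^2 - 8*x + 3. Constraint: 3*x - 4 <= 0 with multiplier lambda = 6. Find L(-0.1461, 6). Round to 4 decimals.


Step 1: Evaluate f(x).
f(-0.1461) = 3*(-0.1461)^2 - 8*(-0.1461) + 3 = 4.2328
Step 2: Evaluate g(x).
g(-0.1461) = 3*-0.1461 - 4 = -4.4383
Step 3: Compute Lagrangian.
L = 4.2328 + 6*-4.4383 = -22.397


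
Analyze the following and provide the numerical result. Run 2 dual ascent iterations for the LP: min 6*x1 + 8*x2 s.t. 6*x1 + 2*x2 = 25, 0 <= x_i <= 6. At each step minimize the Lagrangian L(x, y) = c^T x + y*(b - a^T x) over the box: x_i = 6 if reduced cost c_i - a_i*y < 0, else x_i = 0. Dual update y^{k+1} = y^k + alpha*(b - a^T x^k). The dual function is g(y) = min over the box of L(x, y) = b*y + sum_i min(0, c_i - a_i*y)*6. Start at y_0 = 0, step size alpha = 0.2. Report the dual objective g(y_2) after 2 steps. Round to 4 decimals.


Dual ascent for LP: min 6*x1 + 8*x2, 6*x1 + 2*x2 = 25, 0 <= x_i <= 6
Step 1: y^k = 0.0, reduced costs: (6.0, 8.0)
  x^k = (0.0, 0.0), subgradient = b - a^T x = 25.0
  y^{k+1} = 0.0 + 0.2*25.0 = 5.0
Step 2: y^k = 5.0, reduced costs: (-24.0, -2.0)
  x^k = (6.0, 6.0), subgradient = b - a^T x = -23.0
  y^{k+1} = 5.0 + 0.2*-23.0 = 0.4
Dual objective at y_2 = 0.4: reduced costs (3.6, 7.2), box minimizer x = (0.0, 0.0)
g(y_2) = b*y + (c1 - a1*y)*x1 + (c2 - a2*y)*x2 = 25*0.4 + 3.6*0.0 + 7.2*0.0 = 10.0 + 0.0 + 0.0 = 10.0


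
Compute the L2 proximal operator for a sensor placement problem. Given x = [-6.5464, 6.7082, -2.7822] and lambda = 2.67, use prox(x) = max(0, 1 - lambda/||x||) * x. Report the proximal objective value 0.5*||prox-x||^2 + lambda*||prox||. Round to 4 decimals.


Step 1: Compute ||x||.
||x|| = 9.7773
Step 2: Compute scaling factor.
scale = max(0, 1 - 2.67/9.7773) = 0.7269
Step 3: prox(x) = [-4.7587, 4.8763, -2.0224]
||prox(x)|| = 7.1073
Step 4: Proximal objective.
0.5*||prox-x||^2 = 3.5645
lambda*||prox|| = 18.9765
Total = 22.541


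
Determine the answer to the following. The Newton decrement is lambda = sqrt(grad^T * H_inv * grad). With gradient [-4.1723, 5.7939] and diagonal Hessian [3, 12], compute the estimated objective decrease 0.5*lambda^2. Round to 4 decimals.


Step 1: H is diagonal, so H^(-1) * g = [-1.3908, 0.4828].
Step 2: g^T H^(-1) g = sum_i g_i^2 / H_ii
  = (-4.1723)^2/3 + (5.7939)^2/12
  = 5.8027 + 2.7974 = 8.6001
Step 3: Objective decrease = 0.5 * g^T H^(-1) g = 4.3001


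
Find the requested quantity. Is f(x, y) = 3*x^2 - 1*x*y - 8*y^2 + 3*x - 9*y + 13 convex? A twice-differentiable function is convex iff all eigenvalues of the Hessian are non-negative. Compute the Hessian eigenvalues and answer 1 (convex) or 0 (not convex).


The Hessian of f(x,y) = 3*x^2 - 1*x*y - 8*y^2 + 3*x - 9*y + 13 is:
H = [[6, -1], [-1, -16]]
Trace = 6 - 16 = -10
Determinant = 6*-16 - (-1)^2 = -97
Discriminant = (-10)^2 - 4*-97 = 488.0
Eigenvalues: lambda_1 = -16.0454, lambda_2 = 6.0454
The function is not convex.

0


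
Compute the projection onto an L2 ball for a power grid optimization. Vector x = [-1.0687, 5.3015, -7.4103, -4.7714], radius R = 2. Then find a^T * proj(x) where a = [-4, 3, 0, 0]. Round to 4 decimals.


Step 1: Compute ||x|| (intermediates to 6 decimals).
||x|| = sqrt((-1.0687)^2 + 5.3015^2 + (-7.4103)^2 + (-4.7714)^2) = 10.340543
Step 2: Project.
Since ||x|| > R, scale = R/||x|| = 2/10.340543 = 0.193413, proj(x) = scale * x
proj(x) = [-0.2067, 1.025379, -1.433248, -0.922851]
Step 3: Dot product.
a^T * proj(x) = -4*(-0.2067) + 3*1.025379 + 0*(-1.433248) + 0*(-0.922851) = 3.9029


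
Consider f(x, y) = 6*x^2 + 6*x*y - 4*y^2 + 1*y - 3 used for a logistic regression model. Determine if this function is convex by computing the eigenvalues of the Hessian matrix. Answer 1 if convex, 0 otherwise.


The Hessian of f(x,y) = 6*x^2 + 6*x*y - 4*y^2 + 1*y - 3 is:
H = [[12, 6], [6, -8]]
Trace = 12 - 8 = 4
Determinant = 12*-8 - (6)^2 = -132
Discriminant = (4)^2 - 4*-132 = 544.0
Eigenvalues: lambda_1 = -9.6619, lambda_2 = 13.6619
The function is not convex.

0


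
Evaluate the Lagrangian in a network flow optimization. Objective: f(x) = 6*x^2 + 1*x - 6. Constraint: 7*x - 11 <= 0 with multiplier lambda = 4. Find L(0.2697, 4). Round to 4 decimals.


Step 1: Evaluate f(x).
f(0.2697) = 6*0.2697^2 + 1*0.2697 - 6 = -5.2939
Step 2: Evaluate g(x).
g(0.2697) = 7*0.2697 - 11 = -9.1121
Step 3: Compute Lagrangian.
L = -5.2939 + 4*-9.1121 = -41.7423


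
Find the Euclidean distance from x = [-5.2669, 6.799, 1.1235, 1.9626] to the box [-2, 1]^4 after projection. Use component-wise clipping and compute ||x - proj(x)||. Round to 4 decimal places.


Project each component onto [-2, 1].
clip(-5.2669) = -2.0, clip(6.799) = 1.0, clip(1.1235) = 1.0, clip(1.9626) = 1.0
Projection = [-2.0, 1.0, 1.0, 1.0]
Squared diffs: [10.6726, 33.6284, 0.0153, 0.9266]
Distance = sqrt(45.2429) = 6.7263


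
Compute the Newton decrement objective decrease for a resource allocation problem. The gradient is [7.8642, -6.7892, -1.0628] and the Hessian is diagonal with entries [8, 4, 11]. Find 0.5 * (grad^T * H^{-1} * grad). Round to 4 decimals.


Step 1: H is diagonal, so H^(-1) * g = [0.983, -1.6973, -0.0966].
Step 2: g^T H^(-1) g = sum_i g_i^2 / H_ii
  = (7.8642)^2/8 + (-6.7892)^2/4 + (-1.0628)^2/11
  = 7.7307 + 11.5233 + 0.1027 = 19.3567
Step 3: Objective decrease = 0.5 * g^T H^(-1) g = 9.6784


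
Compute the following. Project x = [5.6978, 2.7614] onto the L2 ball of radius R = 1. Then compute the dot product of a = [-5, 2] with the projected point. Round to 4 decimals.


Step 1: Compute ||x|| (intermediates to 6 decimals).
||x|| = sqrt(5.6978^2 + 2.7614^2) = 6.331687
Step 2: Project.
Since ||x|| > R, scale = R/||x|| = 1/6.331687 = 0.157936, proj(x) = scale * x
proj(x) = [0.899888, 0.436124]
Step 3: Dot product.
a^T * proj(x) = -5*0.899888 + 2*0.436124 = -3.6272


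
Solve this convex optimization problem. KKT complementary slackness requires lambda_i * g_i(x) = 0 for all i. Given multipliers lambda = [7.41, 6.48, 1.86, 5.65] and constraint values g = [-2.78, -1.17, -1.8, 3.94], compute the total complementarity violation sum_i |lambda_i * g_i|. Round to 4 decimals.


KKT complementary slackness check:
lambda_1 * g_1 = 7.41 * -2.78 = -20.5998
lambda_2 * g_2 = 6.48 * -1.17 = -7.5816
lambda_3 * g_3 = 1.86 * -1.8 = -3.348
lambda_4 * g_4 = 5.65 * 3.94 = 22.261
Total violation = 20.5998 + 7.5816 + 3.348 + 22.261 = 53.7904


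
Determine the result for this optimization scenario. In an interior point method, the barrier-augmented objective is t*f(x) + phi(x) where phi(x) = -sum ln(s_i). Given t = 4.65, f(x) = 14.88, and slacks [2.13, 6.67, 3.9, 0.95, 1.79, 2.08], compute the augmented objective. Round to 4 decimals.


Step 1: Compute log-barrier.
ln values: [0.7561, 1.8976, 1.361, -0.0513, 0.5822, 0.7324]
phi = -(0.7561 + 1.8976 + 1.361 - 0.0513 + 0.5822 + 0.7324) = -5.278
Step 2: Compute augmented objective.
t*f(x) = 4.65*14.88 = 69.192
Total = 69.192 - 5.278 = 63.914


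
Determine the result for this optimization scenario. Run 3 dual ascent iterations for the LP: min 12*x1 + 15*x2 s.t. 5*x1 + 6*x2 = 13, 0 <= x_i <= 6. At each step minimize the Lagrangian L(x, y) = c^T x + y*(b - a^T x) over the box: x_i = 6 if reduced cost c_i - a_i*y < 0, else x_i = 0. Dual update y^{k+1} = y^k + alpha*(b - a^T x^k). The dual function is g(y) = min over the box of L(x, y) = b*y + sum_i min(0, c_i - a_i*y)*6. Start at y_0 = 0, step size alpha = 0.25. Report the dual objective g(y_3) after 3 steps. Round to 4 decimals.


Dual ascent for LP: min 12*x1 + 15*x2, 5*x1 + 6*x2 = 13, 0 <= x_i <= 6
Step 1: y^k = 0.0, reduced costs: (12.0, 15.0)
  x^k = (0.0, 0.0), subgradient = b - a^T x = 13.0
  y^{k+1} = 0.0 + 0.25*13.0 = 3.25
Step 2: y^k = 3.25, reduced costs: (-4.25, -4.5)
  x^k = (6.0, 6.0), subgradient = b - a^T x = -53.0
  y^{k+1} = 3.25 + 0.25*-53.0 = -10.0
Step 3: y^k = -10.0, reduced costs: (62.0, 75.0)
  x^k = (0.0, 0.0), subgradient = b - a^T x = 13.0
  y^{k+1} = -10.0 + 0.25*13.0 = -6.75
Dual objective at y_3 = -6.75: reduced costs (45.75, 55.5), box minimizer x = (0.0, 0.0)
g(y_3) = b*y + (c1 - a1*y)*x1 + (c2 - a2*y)*x2 = 13*(-6.75) + 45.75*0.0 + 55.5*0.0 = -87.75 + 0.0 + 0.0 = -87.75


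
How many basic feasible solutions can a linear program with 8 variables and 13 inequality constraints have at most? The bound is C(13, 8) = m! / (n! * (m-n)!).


Each vertex corresponds to some choice of n active constraints out of m, so the number of vertices is at most C(m, n) = m! / (n!(m-n)!).
m = 13, n = 8
Numerator: 13 * 12 * 11 * 10 * 9 * 8 * 7 * 6
Denominator: 8! = 40320
C(13, 8) = 1287


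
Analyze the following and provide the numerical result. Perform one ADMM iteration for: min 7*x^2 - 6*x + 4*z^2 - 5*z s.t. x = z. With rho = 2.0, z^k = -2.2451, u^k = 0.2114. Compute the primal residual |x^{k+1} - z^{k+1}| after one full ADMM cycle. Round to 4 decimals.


ADMM iteration with rho = 2.0, z^k = -2.2451, u^k = 0.2114
Step 1: x-update.
Minimize 7*x^2 - 6*x + (2.0/2)*(x + 2.2451 + 0.2114)^2
FOC: (2*7 + 2.0)*x = 6 + 2.0*(-2.2451 - 0.2114)
x^{k+1} = 0.0679
Step 2: z-update.
Minimize 4*z^2 - 5*z + (2.0/2)*(0.0679 - z + 0.2114)^2
FOC: (2*4 + 2.0)*z = 5 + 2.0*(0.0679 + 0.2114)
z^{k+1} = 0.5559
Step 3: u-update.
u^{k+1} = 0.2114 + 0.0679 - 0.5559 = -0.2765
Step 4: Primal residual = |0.0679 - 0.5559| = 0.4879


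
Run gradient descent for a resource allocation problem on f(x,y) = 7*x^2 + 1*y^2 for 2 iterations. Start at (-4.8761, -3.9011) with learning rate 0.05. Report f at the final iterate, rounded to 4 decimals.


Gradient descent on f(x,y) = 7*x^2 + 1*y^2.
Starting point: (-4.8761, -3.9011), alpha = 0.05
Step 1: grad_x = 2*7*-4.8761 = -68.2654, grad_y = 2*1*-3.9011 = -7.8022
  x_1 = -4.8761 - 0.05*-68.2654 = -1.4628
  y_1 = -3.9011 - 0.05*-7.8022 = -3.511
Step 2: grad_x = 2*7*-1.4628 = -20.4796, grad_y = 2*1*-3.511 = -7.022
  x_2 = -1.4628 - 0.05*-20.4796 = -0.4388
  y_2 = -3.511 - 0.05*-7.022 = -3.1599
f(-0.4388, -3.1599) = 7*(-0.4388)^2 + 1*(-3.1599)^2 = 11.333


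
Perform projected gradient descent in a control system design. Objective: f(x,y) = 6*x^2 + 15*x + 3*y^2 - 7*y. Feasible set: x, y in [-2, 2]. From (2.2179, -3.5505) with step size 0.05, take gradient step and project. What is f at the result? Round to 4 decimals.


Step 1: Compute gradient at (2.2179, -3.5505).
grad_x = 2*6*2.2179 + 15 = 41.6148
grad_y = 2*3*-3.5505 - 7 = -28.303
Step 2: Gradient step.
x_raw = 2.2179 - 0.05*41.6148 = 0.1372
y_raw = -3.5505 - 0.05*-28.303 = -2.1354
Step 3: Project onto [-2, 2].
x_proj = clip(0.1372) = 0.1372
y_proj = clip(-2.1354) = -2.0
Step 4: Evaluate f.
f(0.1372, -2.0) = 28.1703


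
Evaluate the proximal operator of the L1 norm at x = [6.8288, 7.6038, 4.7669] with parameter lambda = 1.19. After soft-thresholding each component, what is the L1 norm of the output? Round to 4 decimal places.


Soft-thresholding with lambda = 1.19:
prox(6.8288) = sign(6.8288)*max(|6.8288| - 1.19, 0) = 5.6388
prox(7.6038) = sign(7.6038)*max(|7.6038| - 1.19, 0) = 6.4138
prox(4.7669) = sign(4.7669)*max(|4.7669| - 1.19, 0) = 3.5769
prox(x) = [5.6388, 6.4138, 3.5769]
||prox(x)||_1 = 5.6388 + 6.4138 + 3.5769 = 15.6295


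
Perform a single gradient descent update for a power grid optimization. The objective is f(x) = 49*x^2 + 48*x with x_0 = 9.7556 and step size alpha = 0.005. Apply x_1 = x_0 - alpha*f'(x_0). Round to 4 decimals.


We compute the gradient at x_0 and apply the update.
f'(x) = 98*x + 48
f'(9.7556) = 98*9.7556 + 48 = 1004.0488
x_1 = 9.7556 - 0.005*1004.0488 = 4.7354


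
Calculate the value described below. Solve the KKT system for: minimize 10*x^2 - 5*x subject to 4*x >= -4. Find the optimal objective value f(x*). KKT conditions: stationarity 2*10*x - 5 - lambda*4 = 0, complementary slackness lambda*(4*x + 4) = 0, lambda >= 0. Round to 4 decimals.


Step 1: Try lambda = 0 (constraint inactive).
Stationarity: 2*10*x - 5 = 0
x* = 5/(2*10) = 0.25
Check constraint: 4*0.25 = 1.0 >= -4 -- satisfied.
Step 2: Compute optimal value.
f(x*) = 10*0.25^2 - 5*0.25 = -0.625


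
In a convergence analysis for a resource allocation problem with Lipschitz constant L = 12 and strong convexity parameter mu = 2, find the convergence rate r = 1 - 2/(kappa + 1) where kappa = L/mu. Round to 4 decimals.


Step 1: Compute the condition number.
kappa = L/mu = 12/2 = 6.0
Step 2: Compute the convergence rate.
r = 1 - 2/(kappa + 1) = 1 - 2*mu/(L + mu) = (L - mu)/(L + mu) = 10/14 = 0.7143


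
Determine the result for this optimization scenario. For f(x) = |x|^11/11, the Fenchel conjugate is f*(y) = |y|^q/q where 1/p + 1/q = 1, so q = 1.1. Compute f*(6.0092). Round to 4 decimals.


The conjugate exponent q satisfies 1/p + 1/q = 1.
p = 11, so q = 11/(11 - 1) = 1.1
|y|^q = 6.0092^1.1 = 7.1895
f*(6.0092) = 7.1895 / 1.1 = 6.5359


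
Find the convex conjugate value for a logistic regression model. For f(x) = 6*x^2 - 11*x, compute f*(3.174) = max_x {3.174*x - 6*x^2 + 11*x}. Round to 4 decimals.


f*(y) = sup_x {y*x - a*x^2 - b*x} = sup_x {(y-b)*x - a*x^2}
FOC: (y - b) - 2a*x = 0 => x* = (y - b)/(2a)
x* = (3.174 + 11)/(2*6) = 1.1812
f*(3.174) = (y-b)^2/(4a) = (3.174 + 11)^2/(4*6)
= 200.9023/24 = 8.3709


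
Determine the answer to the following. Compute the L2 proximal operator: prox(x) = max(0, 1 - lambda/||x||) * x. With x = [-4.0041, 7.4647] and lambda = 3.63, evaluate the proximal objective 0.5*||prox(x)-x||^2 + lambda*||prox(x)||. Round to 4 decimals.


Step 1: Compute ||x||.
||x|| = 8.4708
Step 2: Compute scaling factor.
scale = max(0, 1 - 3.63/8.4708) = 0.5715
Step 3: prox(x) = [-2.2882, 4.2658]
||prox(x)|| = 4.8408
Step 4: Proximal objective.
0.5*||prox-x||^2 = 6.5885
lambda*||prox|| = 17.5721
Total = 24.1606


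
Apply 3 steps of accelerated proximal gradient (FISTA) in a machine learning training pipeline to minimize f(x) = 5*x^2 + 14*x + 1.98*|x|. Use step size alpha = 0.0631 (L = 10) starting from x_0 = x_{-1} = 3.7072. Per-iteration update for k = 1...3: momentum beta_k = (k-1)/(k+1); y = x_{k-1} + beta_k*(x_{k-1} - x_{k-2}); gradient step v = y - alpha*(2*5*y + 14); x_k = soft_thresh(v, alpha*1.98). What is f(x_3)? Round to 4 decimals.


FISTA on f(x) = 5*x^2 + 14*x + 1.98*|x|
L = 10, alpha = 0.0631
Iteration 1: beta = 0.0, y = 3.7072 + 0.0*(3.7072 - 3.7072) = 3.7072
  grad(y) = 51.072, v = y - alpha*grad = 0.4846
  prox(v) = soft_thresh(0.4846, 0.1249) = 0.3596
Iteration 2: beta = 0.3333, y = 0.3596 + 0.3333*(0.3596 - 3.7072) = -0.7562
  grad(y) = 6.4376, v = y - alpha*grad = -1.1625
  prox(v) = soft_thresh(-1.1625, 0.1249) = -1.0375
Iteration 3: beta = 0.5, y = -1.0375 + 0.5*(-1.0375 - 0.3596) = -1.7361
  grad(y) = -3.3608, v = y - alpha*grad = -1.524
  prox(v) = soft_thresh(-1.524, 0.1249) = -1.3991
f(x_3) = 5*(-1.3991)^2 + 14*(-1.3991) + 1.98*|-1.3991| = -7.0298
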